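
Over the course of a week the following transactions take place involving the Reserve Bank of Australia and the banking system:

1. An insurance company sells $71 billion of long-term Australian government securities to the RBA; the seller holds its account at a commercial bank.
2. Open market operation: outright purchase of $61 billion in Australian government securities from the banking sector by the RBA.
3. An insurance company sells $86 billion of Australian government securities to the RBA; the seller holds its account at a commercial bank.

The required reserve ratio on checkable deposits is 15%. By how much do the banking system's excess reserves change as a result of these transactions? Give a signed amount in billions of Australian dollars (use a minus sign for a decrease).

Asset purchase (from non-banks) $71 billion: reserves +$71B, deposits +$71B.
OMO purchase (from banks) $61 billion: reserves +$61B, deposits 0.
Asset purchase (from non-banks) $86 billion: reserves +$86B, deposits +$86B.
Totals: Δreserves = +$218B, Δdeposits = +$157B.
Δrequired reserves = 15% × +$157B = +$23.55B.
Δexcess reserves = Δreserves − Δrequired = +$218B − (+$23.55B) = +$194.45 billion.

+$194.45 billion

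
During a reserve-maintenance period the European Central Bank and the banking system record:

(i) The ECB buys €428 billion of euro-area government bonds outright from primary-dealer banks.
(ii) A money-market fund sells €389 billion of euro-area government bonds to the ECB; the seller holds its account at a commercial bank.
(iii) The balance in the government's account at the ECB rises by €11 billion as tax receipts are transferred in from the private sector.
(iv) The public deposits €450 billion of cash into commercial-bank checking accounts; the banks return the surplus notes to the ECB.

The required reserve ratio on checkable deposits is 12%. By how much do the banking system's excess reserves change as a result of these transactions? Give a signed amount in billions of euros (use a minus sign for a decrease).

+€1156.64 billion

OMO purchase (from banks) €428 billion: reserves +€428B, deposits 0.
Asset purchase (from non-banks) €389 billion: reserves +€389B, deposits +€389B.
Government account inflow €11 billion: reserves −€11B, deposits −€11B.
Currency deposit €450 billion: reserves +€450B, deposits +€450B.
Totals: Δreserves = +€1256B, Δdeposits = +€828B.
Δrequired reserves = 12% × +€828B = +€99.36B.
Δexcess reserves = Δreserves − Δrequired = +€1256B − (+€99.36B) = +€1156.64 billion.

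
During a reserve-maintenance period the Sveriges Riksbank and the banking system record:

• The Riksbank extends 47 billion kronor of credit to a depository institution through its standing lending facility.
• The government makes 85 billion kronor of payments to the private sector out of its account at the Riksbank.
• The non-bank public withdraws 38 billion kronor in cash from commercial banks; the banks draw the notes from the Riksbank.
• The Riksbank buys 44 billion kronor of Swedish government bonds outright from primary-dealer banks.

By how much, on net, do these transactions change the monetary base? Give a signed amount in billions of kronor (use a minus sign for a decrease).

+176 billion

Riksbank balance sheet:
  Assets:      Securities +44B, Loans to banks +47B
  Liabilities: Bank reserves +138B, Currency in circulation +38B, Government deposits −85B
Commercial banking system:
  Assets:      Reserves at CB +138B, Securities −44B
  Liabilities: Checkable deposits +47B, Borrowings from CB +47B
Monetary base = currency + reserves: +38B + (+138B) = +176 billion.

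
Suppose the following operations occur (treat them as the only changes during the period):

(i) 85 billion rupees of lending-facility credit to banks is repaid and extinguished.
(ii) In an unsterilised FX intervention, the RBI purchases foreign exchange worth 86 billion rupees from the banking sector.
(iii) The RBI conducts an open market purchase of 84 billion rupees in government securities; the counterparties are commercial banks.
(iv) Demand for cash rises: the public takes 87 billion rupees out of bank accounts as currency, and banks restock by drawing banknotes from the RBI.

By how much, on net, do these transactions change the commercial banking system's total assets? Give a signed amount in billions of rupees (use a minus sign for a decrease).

-172 billion

RBI balance sheet:
  Assets:      Securities +84B, Loans to banks −85B, Foreign assets +86B
  Liabilities: Bank reserves −2B, Currency in circulation +87B
Commercial banking system:
  Assets:      Reserves at CB −2B, Securities −84B, Foreign assets −86B
  Liabilities: Checkable deposits −87B, Borrowings from CB −85B
Change in total bank assets = -172 billion.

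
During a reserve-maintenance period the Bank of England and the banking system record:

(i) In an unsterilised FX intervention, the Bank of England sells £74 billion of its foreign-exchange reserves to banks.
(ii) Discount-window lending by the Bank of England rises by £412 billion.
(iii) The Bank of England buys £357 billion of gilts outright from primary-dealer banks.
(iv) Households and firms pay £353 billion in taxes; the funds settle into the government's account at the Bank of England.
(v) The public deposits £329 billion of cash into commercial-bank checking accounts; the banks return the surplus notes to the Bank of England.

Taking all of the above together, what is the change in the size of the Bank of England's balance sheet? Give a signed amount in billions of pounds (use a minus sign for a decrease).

+£695 billion

FX sale £74 billion: a Bank of England asset is shed → −£74B.
Discount-window loan £412 billion: a Bank of England asset is acquired → +£412B.
OMO purchase (from banks) £357 billion: a Bank of England asset is acquired → +£357B.
Government account inflow £353 billion: only the composition of liabilities changes → 0.
Currency deposit £329 billion: only the composition of liabilities changes → 0.
Net: −74 + 412 + 357 + 0 + 0 = +£695 billion.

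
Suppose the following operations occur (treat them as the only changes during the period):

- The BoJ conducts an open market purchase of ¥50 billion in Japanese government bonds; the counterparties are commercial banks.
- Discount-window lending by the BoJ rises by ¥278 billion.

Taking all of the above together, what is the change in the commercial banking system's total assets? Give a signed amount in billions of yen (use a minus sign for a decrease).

BoJ balance sheet:
  Assets:      Securities +¥50B, Loans to banks +¥278B
  Liabilities: Bank reserves +¥328B
Commercial banking system:
  Assets:      Reserves at CB +¥328B, Securities −¥50B
  Liabilities: Borrowings from CB +¥278B
Change in total bank assets = +¥278 billion.

+¥278 billion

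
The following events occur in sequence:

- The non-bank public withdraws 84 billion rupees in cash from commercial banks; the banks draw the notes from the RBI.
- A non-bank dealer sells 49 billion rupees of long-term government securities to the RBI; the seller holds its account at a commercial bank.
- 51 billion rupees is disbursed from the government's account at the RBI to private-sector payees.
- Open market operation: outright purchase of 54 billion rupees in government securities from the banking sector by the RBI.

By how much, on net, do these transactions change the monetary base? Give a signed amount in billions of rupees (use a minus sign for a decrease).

RBI balance sheet:
  Assets:      Securities +103B
  Liabilities: Bank reserves +70B, Currency in circulation +84B, Government deposits −51B
Commercial banking system:
  Assets:      Reserves at CB +70B, Securities −54B
  Liabilities: Checkable deposits +16B
Monetary base = currency + reserves: +84B + (+70B) = +154 billion.

+154 billion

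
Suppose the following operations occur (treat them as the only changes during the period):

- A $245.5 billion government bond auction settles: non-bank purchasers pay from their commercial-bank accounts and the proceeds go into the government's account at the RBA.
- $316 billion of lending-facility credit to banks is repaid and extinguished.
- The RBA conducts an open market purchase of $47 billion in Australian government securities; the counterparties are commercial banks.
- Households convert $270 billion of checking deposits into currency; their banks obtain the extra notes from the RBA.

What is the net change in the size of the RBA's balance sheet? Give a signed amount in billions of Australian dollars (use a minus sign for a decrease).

-$269 billion

RBA balance sheet:
  Assets:      Securities +$47B, Loans to banks −$316B
  Liabilities: Bank reserves −$784.5B, Currency in circulation +$270B, Government deposits +$245.5B
Change in total RBA assets = -$269 billion.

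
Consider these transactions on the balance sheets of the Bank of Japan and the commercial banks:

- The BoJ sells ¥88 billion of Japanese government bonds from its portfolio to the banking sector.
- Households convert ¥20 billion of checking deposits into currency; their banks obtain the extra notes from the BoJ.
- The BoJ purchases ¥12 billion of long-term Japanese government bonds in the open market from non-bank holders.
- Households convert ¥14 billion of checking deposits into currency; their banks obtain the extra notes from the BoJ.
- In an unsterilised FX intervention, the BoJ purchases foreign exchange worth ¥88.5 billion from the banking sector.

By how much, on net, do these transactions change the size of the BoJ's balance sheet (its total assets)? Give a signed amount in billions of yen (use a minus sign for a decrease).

+¥12.5 billion

BoJ balance sheet:
  Assets:      Securities −¥76B, Foreign assets +¥88.5B
  Liabilities: Bank reserves −¥21.5B, Currency in circulation +¥34B
Commercial banking system:
  Assets:      Reserves at CB −¥21.5B, Securities +¥88B, Foreign assets −¥88.5B
  Liabilities: Checkable deposits −¥22B
Change in total BoJ assets = +¥12.5 billion.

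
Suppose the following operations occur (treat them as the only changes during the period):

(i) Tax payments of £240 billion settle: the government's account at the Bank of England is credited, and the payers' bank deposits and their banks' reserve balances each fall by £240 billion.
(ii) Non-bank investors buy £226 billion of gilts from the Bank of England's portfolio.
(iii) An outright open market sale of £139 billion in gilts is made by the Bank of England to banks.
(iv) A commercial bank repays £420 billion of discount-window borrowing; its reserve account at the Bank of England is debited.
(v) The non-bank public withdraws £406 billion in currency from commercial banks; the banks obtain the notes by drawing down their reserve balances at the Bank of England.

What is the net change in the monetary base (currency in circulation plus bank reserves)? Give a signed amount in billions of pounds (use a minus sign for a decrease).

Government account inflow £240 billion: reserves shift to a non-base liability → −£240B.
Asset sale (to non-banks) £226 billion: Bank of England balance sheet contracts → −£226B.
OMO sale (to banks) £139 billion: Bank of England balance sheet contracts → −£139B.
Discount-window repayment £420 billion: Bank of England balance sheet contracts → −£420B.
Currency withdrawal £406 billion: just a shift between currency and reserves — both are base money → 0.
Net: −240 − 226 − 139 − 420 + 0 = -£1025 billion.

-£1025 billion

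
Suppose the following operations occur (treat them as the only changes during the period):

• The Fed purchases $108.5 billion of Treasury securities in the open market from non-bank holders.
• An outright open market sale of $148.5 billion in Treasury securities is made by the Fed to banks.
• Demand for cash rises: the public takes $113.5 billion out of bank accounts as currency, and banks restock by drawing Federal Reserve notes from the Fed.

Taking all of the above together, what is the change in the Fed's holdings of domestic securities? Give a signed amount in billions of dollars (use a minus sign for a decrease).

Fed balance sheet:
  Assets:      Securities −$40B
  Liabilities: Bank reserves −$153.5B, Currency in circulation +$113.5B
Commercial banking system:
  Assets:      Reserves at CB −$153.5B, Securities +$148.5B
  Liabilities: Checkable deposits −$5B
So the change in the Fed's holdings of domestic securities is -$40 billion.

-$40 billion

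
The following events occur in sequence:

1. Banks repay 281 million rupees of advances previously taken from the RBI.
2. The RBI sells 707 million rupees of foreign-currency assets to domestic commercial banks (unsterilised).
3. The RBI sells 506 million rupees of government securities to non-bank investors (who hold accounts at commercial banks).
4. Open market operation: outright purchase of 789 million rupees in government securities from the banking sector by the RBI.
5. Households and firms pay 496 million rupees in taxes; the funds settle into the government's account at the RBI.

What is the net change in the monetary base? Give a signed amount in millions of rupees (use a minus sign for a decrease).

RBI balance sheet:
  Assets:      Securities +283M, Loans to banks −281M, Foreign assets −707M
  Liabilities: Bank reserves −1201M, Government deposits +496M
Monetary base = currency + reserves: 0 + (−1201M) = -1201 million.

-1201 million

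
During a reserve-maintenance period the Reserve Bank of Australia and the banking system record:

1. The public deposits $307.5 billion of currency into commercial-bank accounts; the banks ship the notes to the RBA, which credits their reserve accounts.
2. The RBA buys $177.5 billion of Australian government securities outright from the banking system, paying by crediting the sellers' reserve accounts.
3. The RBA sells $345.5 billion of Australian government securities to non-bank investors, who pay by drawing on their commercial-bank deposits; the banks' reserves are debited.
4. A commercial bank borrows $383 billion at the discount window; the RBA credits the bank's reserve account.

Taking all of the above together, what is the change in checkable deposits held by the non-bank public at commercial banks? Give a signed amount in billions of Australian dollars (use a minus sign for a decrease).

-$38 billion

RBA balance sheet:
  Assets:      Securities −$168B, Loans to banks +$383B
  Liabilities: Bank reserves +$522.5B, Currency in circulation −$307.5B
Commercial banking system:
  Assets:      Reserves at CB +$522.5B, Securities −$177.5B
  Liabilities: Checkable deposits −$38B, Borrowings from CB +$383B
So the change in checkable deposits held by the non-bank public at commercial banks is -$38 billion.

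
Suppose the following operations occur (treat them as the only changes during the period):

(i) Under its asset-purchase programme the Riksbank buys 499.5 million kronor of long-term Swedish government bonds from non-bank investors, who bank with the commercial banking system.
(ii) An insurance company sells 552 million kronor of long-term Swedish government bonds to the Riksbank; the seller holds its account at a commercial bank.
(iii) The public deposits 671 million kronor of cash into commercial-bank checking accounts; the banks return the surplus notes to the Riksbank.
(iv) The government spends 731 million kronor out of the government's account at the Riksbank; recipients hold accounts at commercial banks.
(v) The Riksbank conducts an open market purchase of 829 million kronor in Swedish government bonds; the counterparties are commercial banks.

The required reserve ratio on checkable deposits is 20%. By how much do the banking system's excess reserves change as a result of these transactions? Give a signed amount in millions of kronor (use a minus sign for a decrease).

+2791.8 million

Asset purchase (from non-banks) 499.5 million kronor: reserves +499.5M, deposits +499.5M.
Asset purchase (from non-banks) 552 million kronor: reserves +552M, deposits +552M.
Currency deposit 671 million kronor: reserves +671M, deposits +671M.
Government spending 731 million kronor: reserves +731M, deposits +731M.
OMO purchase (from banks) 829 million kronor: reserves +829M, deposits 0.
Totals: Δreserves = +3282.5M, Δdeposits = +2453.5M.
Δrequired reserves = 20% × +2453.5M = +490.7M.
Δexcess reserves = Δreserves − Δrequired = +3282.5M − (+490.7M) = +2791.8 million.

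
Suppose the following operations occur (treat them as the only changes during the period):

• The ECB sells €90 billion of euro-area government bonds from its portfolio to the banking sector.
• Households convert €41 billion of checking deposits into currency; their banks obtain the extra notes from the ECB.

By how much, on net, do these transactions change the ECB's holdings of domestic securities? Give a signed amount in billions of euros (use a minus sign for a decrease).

-€90 billion

OMO sale (to banks) €90 billion: securities removed from the ECB's portfolio → −€90B.
Currency withdrawal €41 billion: the ECB's securities portfolio is untouched → 0.
Net: −90 + 0 = -€90 billion.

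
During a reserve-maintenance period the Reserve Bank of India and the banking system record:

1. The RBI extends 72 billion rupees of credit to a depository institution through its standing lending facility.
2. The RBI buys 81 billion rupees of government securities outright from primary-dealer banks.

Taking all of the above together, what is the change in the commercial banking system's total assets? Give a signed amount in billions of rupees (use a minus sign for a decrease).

Discount-window loan 72 billion rupees: bank balance sheets expand → +72B.
OMO purchase (from banks) 81 billion rupees: just an asset swap on bank balance sheets → 0.
Net: 72 + 0 = +72 billion.

+72 billion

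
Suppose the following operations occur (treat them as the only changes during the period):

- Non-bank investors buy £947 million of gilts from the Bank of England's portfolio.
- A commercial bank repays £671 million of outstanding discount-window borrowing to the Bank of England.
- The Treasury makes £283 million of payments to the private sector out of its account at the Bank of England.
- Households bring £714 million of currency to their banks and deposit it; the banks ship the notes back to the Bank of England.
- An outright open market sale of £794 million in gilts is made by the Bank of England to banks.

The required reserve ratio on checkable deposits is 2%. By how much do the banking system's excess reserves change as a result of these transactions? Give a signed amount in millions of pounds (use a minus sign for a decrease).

Asset sale (to non-banks) £947 million: reserves −£947M, deposits −£947M.
Discount-window repayment £671 million: reserves −£671M, deposits 0.
Government spending £283 million: reserves +£283M, deposits +£283M.
Currency deposit £714 million: reserves +£714M, deposits +£714M.
OMO sale (to banks) £794 million: reserves −£794M, deposits 0.
Totals: Δreserves = −£1415M, Δdeposits = +£50M.
Δrequired reserves = 2% × +£50M = +£1M.
Δexcess reserves = Δreserves − Δrequired = −£1415M − (+£1M) = -£1416 million.

-£1416 million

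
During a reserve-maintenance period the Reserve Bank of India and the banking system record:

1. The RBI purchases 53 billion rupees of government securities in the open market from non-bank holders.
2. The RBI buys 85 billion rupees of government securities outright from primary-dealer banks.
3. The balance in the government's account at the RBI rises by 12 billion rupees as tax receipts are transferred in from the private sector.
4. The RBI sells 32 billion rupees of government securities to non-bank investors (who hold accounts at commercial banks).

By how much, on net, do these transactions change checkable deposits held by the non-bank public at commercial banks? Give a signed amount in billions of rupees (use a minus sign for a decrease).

+9 billion

RBI balance sheet:
  Assets:      Securities +106B
  Liabilities: Bank reserves +94B, Government deposits +12B
Commercial banking system:
  Assets:      Reserves at CB +94B, Securities −85B
  Liabilities: Checkable deposits +9B
So the change in checkable deposits held by the non-bank public at commercial banks is +9 billion.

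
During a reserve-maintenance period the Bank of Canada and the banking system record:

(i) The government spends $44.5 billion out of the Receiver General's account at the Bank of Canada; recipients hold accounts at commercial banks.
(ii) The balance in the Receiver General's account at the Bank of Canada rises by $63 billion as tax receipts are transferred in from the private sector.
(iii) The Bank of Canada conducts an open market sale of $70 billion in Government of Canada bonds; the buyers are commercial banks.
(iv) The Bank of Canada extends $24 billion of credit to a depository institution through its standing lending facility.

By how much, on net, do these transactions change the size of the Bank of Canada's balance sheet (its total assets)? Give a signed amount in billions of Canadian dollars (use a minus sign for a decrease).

Government spending $44.5 billion: only the composition of liabilities changes → 0.
Government account inflow $63 billion: only the composition of liabilities changes → 0.
OMO sale (to banks) $70 billion: a Bank of Canada asset is shed → −$70B.
Discount-window loan $24 billion: a Bank of Canada asset is acquired → +$24B.
Net: 0 + 0 − 70 + 24 = -$46 billion.

-$46 billion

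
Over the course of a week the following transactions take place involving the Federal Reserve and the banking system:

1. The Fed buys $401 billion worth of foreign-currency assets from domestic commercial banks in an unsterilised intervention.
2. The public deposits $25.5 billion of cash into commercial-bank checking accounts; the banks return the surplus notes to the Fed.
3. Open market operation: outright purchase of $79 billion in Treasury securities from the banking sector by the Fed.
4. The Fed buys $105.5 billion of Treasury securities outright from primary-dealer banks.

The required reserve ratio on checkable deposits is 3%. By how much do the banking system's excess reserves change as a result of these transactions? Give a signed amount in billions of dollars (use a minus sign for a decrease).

FX purchase $401 billion: reserves +$401B, deposits 0.
Currency deposit $25.5 billion: reserves +$25.5B, deposits +$25.5B.
OMO purchase (from banks) $79 billion: reserves +$79B, deposits 0.
OMO purchase (from banks) $105.5 billion: reserves +$105.5B, deposits 0.
Totals: Δreserves = +$611B, Δdeposits = +$25.5B.
Δrequired reserves = 3% × +$25.5B = +$0.765B.
Δexcess reserves = Δreserves − Δrequired = +$611B − (+$0.765B) = +$610.235 billion.

+$610.235 billion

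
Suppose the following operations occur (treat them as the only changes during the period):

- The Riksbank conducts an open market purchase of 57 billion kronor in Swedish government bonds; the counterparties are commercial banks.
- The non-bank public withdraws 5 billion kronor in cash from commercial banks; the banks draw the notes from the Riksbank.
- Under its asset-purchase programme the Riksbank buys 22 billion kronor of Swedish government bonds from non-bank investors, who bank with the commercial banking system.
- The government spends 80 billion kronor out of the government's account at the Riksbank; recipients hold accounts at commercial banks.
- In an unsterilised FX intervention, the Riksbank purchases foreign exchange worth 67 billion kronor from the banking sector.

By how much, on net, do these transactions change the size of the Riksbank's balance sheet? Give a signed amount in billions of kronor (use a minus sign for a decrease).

OMO purchase (from banks) 57 billion kronor: a Riksbank asset is acquired → +57B.
Currency withdrawal 5 billion kronor: only the composition of liabilities changes → 0.
Asset purchase (from non-banks) 22 billion kronor: a Riksbank asset is acquired → +22B.
Government spending 80 billion kronor: only the composition of liabilities changes → 0.
FX purchase 67 billion kronor: a Riksbank asset is acquired → +67B.
Net: 57 + 0 + 22 + 0 + 67 = +146 billion.

+146 billion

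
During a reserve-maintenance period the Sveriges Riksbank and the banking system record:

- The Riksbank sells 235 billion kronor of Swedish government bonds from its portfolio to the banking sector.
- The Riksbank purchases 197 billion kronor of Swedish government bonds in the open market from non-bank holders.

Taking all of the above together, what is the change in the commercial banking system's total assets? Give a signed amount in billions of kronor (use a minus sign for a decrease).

+197 billion

OMO sale (to banks) 235 billion kronor: just an asset swap on bank balance sheets → 0.
Asset purchase (from non-banks) 197 billion kronor: bank balance sheets expand → +197B.
Net: 0 + 197 = +197 billion.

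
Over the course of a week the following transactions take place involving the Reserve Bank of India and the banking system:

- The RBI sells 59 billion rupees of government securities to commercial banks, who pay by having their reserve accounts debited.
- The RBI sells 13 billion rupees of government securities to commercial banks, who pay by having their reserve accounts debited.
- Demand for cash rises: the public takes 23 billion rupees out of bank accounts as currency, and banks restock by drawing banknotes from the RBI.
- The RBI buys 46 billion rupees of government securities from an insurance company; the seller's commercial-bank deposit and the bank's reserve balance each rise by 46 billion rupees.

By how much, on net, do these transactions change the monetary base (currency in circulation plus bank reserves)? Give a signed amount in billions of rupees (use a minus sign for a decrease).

OMO sale (to banks) 59 billion rupees: RBI balance sheet contracts → −59B.
OMO sale (to banks) 13 billion rupees: RBI balance sheet contracts → −13B.
Currency withdrawal 23 billion rupees: just a shift between currency and reserves — both are base money → 0.
Asset purchase (from non-banks) 46 billion rupees: RBI balance sheet expands → +46B.
Net: −59 − 13 + 0 + 46 = -26 billion.

-26 billion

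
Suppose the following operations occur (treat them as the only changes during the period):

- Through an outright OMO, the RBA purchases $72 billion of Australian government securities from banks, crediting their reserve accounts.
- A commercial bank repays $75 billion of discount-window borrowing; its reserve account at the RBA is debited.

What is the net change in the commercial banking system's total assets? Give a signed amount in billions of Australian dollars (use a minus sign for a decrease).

-$75 billion

OMO purchase (from banks) $72 billion: just an asset swap on bank balance sheets → 0.
Discount-window repayment $75 billion: bank balance sheets shrink → −$75B.
Net: 0 − 75 = -$75 billion.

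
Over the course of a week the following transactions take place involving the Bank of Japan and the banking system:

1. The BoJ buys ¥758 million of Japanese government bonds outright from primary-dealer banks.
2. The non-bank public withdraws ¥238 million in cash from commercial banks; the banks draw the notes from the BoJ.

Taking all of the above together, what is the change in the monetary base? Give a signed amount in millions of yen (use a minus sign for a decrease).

OMO purchase (from banks) ¥758 million: BoJ balance sheet expands → +¥758M.
Currency withdrawal ¥238 million: just a shift between currency and reserves — both are base money → 0.
Net: 758 + 0 = +¥758 million.

+¥758 million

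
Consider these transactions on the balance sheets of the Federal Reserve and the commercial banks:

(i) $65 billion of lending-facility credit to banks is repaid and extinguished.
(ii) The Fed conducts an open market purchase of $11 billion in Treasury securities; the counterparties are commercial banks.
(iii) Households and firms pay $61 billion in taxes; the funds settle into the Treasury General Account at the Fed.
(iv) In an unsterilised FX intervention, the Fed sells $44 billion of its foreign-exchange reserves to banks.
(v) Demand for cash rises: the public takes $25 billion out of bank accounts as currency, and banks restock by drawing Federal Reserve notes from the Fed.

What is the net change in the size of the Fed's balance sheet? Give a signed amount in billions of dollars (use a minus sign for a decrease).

Discount-window repayment $65 billion: a Fed asset is shed → −$65B.
OMO purchase (from banks) $11 billion: a Fed asset is acquired → +$11B.
Government account inflow $61 billion: only the composition of liabilities changes → 0.
FX sale $44 billion: a Fed asset is shed → −$44B.
Currency withdrawal $25 billion: only the composition of liabilities changes → 0.
Net: −65 + 11 + 0 − 44 + 0 = -$98 billion.

-$98 billion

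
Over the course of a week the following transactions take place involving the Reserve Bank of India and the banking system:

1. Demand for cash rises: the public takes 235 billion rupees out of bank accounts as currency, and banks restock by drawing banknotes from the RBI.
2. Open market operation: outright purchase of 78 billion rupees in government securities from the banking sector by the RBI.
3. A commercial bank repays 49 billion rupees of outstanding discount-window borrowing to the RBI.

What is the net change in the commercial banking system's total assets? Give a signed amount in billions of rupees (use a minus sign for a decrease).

Currency withdrawal 235 billion rupees: bank balance sheets shrink → −235B.
OMO purchase (from banks) 78 billion rupees: just an asset swap on bank balance sheets → 0.
Discount-window repayment 49 billion rupees: bank balance sheets shrink → −49B.
Net: −235 + 0 − 49 = -284 billion.

-284 billion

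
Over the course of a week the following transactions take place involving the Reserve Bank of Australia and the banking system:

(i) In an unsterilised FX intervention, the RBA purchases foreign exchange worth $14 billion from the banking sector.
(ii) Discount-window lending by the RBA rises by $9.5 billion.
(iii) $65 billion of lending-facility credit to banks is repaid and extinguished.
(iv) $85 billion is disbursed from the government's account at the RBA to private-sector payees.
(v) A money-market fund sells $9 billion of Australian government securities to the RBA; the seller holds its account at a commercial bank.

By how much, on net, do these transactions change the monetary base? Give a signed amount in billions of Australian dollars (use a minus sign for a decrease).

+$52.5 billion

FX purchase $14 billion: RBA balance sheet expands → +$14B.
Discount-window loan $9.5 billion: RBA balance sheet expands → +$9.5B.
Discount-window repayment $65 billion: RBA balance sheet contracts → −$65B.
Government spending $85 billion: a non-base liability converts back to reserves → +$85B.
Asset purchase (from non-banks) $9 billion: RBA balance sheet expands → +$9B.
Net: 14 + 9.5 − 65 + 85 + 9 = +$52.5 billion.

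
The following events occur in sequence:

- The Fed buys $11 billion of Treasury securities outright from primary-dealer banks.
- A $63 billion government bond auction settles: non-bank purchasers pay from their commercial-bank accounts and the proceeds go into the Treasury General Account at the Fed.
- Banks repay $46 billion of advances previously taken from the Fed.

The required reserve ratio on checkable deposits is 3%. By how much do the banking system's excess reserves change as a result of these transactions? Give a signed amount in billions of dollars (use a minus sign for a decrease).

-$96.11 billion

OMO purchase (from banks) $11 billion: reserves +$11B, deposits 0.
Government account inflow $63 billion: reserves −$63B, deposits −$63B.
Discount-window repayment $46 billion: reserves −$46B, deposits 0.
Totals: Δreserves = −$98B, Δdeposits = −$63B.
Δrequired reserves = 3% × −$63B = −$1.89B.
Δexcess reserves = Δreserves − Δrequired = −$98B − (−$1.89B) = -$96.11 billion.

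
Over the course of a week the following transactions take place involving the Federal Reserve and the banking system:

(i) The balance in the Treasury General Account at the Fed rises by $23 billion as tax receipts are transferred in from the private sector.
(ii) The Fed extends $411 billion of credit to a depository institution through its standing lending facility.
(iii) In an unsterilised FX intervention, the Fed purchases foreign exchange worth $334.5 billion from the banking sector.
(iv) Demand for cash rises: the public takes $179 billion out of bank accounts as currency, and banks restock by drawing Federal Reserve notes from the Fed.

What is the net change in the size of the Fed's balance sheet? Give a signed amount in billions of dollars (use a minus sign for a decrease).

+$745.5 billion

Fed balance sheet:
  Assets:      Loans to banks +$411B, Foreign assets +$334.5B
  Liabilities: Bank reserves +$543.5B, Currency in circulation +$179B, Government deposits +$23B
Change in total Fed assets = +$745.5 billion.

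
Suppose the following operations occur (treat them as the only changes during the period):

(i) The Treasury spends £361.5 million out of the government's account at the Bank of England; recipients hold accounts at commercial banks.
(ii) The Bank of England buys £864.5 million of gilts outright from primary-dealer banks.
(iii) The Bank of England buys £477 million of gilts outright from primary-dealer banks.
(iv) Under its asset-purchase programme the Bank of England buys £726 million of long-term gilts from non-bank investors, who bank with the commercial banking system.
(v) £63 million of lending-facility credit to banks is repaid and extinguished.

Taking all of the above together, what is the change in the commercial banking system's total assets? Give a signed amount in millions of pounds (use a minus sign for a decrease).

+£1024.5 million

Bank of England balance sheet:
  Assets:      Securities +£2067.5M, Loans to banks −£63M
  Liabilities: Bank reserves +£2366M, Government deposits −£361.5M
Commercial banking system:
  Assets:      Reserves at CB +£2366M, Securities −£1341.5M
  Liabilities: Checkable deposits +£1087.5M, Borrowings from CB −£63M
Change in total bank assets = +£1024.5 million.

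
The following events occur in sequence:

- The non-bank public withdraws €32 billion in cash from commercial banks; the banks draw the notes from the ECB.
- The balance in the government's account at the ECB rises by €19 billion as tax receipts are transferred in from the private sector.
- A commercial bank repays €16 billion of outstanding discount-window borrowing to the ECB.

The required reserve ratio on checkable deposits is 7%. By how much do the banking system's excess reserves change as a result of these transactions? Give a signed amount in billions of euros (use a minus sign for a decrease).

Currency withdrawal €32 billion: reserves −€32B, deposits −€32B.
Government account inflow €19 billion: reserves −€19B, deposits −€19B.
Discount-window repayment €16 billion: reserves −€16B, deposits 0.
Totals: Δreserves = −€67B, Δdeposits = −€51B.
Δrequired reserves = 7% × −€51B = −€3.57B.
Δexcess reserves = Δreserves − Δrequired = −€67B − (−€3.57B) = -€63.43 billion.

-€63.43 billion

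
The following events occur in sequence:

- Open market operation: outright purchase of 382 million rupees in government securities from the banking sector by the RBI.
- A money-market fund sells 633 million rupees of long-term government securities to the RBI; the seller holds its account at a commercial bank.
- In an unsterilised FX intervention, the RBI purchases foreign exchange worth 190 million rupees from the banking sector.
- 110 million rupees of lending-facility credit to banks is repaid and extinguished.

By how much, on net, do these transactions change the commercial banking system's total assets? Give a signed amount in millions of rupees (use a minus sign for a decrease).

+523 million

OMO purchase (from banks) 382 million rupees: just an asset swap on bank balance sheets → 0.
Asset purchase (from non-banks) 633 million rupees: bank balance sheets expand → +633M.
FX purchase 190 million rupees: just an asset swap on bank balance sheets → 0.
Discount-window repayment 110 million rupees: bank balance sheets shrink → −110M.
Net: 0 + 633 + 0 − 110 = +523 million.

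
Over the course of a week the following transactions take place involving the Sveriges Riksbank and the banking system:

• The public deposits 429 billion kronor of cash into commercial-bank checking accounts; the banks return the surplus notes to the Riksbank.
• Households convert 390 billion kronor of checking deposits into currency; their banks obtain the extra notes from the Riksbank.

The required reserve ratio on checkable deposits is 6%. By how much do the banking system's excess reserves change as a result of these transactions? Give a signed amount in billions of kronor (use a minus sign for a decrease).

Currency deposit 429 billion kronor: reserves +429B, deposits +429B.
Currency withdrawal 390 billion kronor: reserves −390B, deposits −390B.
Totals: Δreserves = +39B, Δdeposits = +39B.
Δrequired reserves = 6% × +39B = +2.34B.
Δexcess reserves = Δreserves − Δrequired = +39B − (+2.34B) = +36.66 billion.

+36.66 billion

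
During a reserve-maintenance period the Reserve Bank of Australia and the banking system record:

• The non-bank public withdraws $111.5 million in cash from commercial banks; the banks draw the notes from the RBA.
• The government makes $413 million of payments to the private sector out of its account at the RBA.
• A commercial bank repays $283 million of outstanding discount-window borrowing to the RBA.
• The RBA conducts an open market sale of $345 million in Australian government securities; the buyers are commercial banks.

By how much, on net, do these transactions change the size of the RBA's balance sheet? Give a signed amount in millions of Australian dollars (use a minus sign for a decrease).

Currency withdrawal $111.5 million: only the composition of liabilities changes → 0.
Government spending $413 million: only the composition of liabilities changes → 0.
Discount-window repayment $283 million: an RBA asset is shed → −$283M.
OMO sale (to banks) $345 million: an RBA asset is shed → −$345M.
Net: 0 + 0 − 283 − 345 = -$628 million.

-$628 million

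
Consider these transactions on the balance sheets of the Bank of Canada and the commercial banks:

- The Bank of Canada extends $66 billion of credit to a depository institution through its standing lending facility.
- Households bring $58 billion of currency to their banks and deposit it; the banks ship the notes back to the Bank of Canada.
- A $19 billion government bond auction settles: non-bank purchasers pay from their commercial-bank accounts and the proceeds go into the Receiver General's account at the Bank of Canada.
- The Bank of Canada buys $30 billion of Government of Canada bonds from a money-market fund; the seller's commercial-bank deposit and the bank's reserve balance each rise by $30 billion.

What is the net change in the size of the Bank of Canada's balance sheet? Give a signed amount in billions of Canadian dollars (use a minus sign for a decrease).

+$96 billion

Discount-window loan $66 billion: a Bank of Canada asset is acquired → +$66B.
Currency deposit $58 billion: only the composition of liabilities changes → 0.
Government account inflow $19 billion: only the composition of liabilities changes → 0.
Asset purchase (from non-banks) $30 billion: a Bank of Canada asset is acquired → +$30B.
Net: 66 + 0 + 0 + 30 = +$96 billion.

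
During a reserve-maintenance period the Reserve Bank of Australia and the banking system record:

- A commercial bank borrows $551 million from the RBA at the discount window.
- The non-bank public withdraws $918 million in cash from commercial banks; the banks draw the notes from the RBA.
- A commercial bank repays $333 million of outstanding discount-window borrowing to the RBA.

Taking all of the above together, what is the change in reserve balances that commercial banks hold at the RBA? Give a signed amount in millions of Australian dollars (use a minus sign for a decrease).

-$700 million

Discount-window loan $551 million: the loan is credited to the bank's reserve account → +$551M.
Currency withdrawal $918 million: banks swap reserves for currency → −$918M.
Discount-window repayment $333 million: repayment is debited from reserves → −$333M.
Net: 551 − 918 − 333 = -$700 million.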